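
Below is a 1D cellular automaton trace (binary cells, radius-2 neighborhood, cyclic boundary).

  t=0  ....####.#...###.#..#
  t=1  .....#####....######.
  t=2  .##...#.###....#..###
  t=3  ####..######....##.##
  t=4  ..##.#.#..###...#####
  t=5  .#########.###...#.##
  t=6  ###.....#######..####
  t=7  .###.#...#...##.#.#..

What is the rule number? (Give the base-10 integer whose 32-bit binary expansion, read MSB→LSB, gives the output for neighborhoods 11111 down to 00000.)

  [31] ##### => .  t=1,i=7
  [30] ####. => #  t=0,i=6
  [29] ###.# => #  t=0,i=7
  [28] ###.. => #  t=1,i=9
  [27] ##.## => #  t=2,i=0
  [26] ##.#. => #  t=0,i=8
  [25] ##..# => .  t=3,i=4
  [24] ##... => #  t=1,i=10
  [23] #.### => #  t=2,i=8
  [22] #.##. => #  t=2,i=1
  [21] #.#.# => #  t=4,i=5
  [20] #.#.. => #  t=0,i=9
  [19] #..## => #  t=2,i=17
  [18] #..#. => #  t=0,i=19
  [17] #...# => .  t=0,i=11
  [16] #.... => .  t=0,i=1
  [15] .#### => #  t=0,i=5
  [14] .###. => #  t=0,i=14
  [13] .##.# => #  t=3,i=17
  [12] .##.. => #  t=2,i=2
  [11] .#.## => #  t=2,i=7
  [10] .#.#. => #  t=4,i=6
  [9] .#..# => #  t=0,i=18
  [8] .#... => .  t=0,i=0
  [7] ..### => .  t=0,i=4
  [6] ..##. => #  t=3,i=16
  [5] ..#.# => #  t=2,i=6
  [4] ..#.. => .  t=0,i=20
  [3] ...## => .  t=0,i=3
  [2] ...#. => .  t=2,i=5
  [1] ....# => .  t=0,i=2
  [0] ..... => #  t=1,i=1
  bits 01111101111111001111111001100001 = 2113732193

2113732193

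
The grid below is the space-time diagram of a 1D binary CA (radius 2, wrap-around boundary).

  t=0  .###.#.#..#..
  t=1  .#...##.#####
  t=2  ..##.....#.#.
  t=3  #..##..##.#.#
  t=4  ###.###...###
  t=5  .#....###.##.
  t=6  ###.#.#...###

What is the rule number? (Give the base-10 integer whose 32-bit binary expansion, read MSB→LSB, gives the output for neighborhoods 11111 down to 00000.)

1399758742

  ##### -> .   bit 31 = 0  t=1,i=10
  ####. -> #   bit 30 = 1  t=1,i=11
  ###.# -> .   bit 29 = 0  t=0,i=3
  ###.. -> #   bit 28 = 1  t=4,i=6
  ##.## -> .   bit 27 = 0  t=1,i=7
  ##.#. -> .   bit 26 = 0  t=0,i=4
  ##..# -> #   bit 25 = 1  t=3,i=1
  ##... -> #   bit 24 = 1  t=2,i=4
  #.### -> .   bit 23 = 0  t=1,i=8
  #.##. -> #   bit 22 = 1  t=3,i=12
  #.#.# -> #   bit 21 = 1  t=0,i=5
  #.#.. -> .   bit 20 = 0  t=0,i=7
  #..## -> #   bit 19 = 1  t=3,i=2
  #..#. -> #   bit 18 = 1  t=0,i=9
  #...# -> #   bit 17 = 1  t=0,i=12
  #.... -> .   bit 16 = 0  t=2,i=5
  .#### -> #   bit 15 = 1  t=1,i=9
  .###. -> .   bit 14 = 0  t=0,i=2
  .##.# -> .   bit 13 = 0  t=1,i=6
  .##.. -> #   bit 12 = 1  t=2,i=3
  .#.## -> #   bit 11 = 1  t=3,i=11
  .#.#. -> #   bit 10 = 1  t=0,i=6
  .#..# -> #   bit 9 = 1  t=0,i=8
  .#... -> #   bit 8 = 1  t=0,i=11
  ..### -> #   bit 7 = 1  t=0,i=1
  ..##. -> .   bit 6 = 0  t=1,i=5
  ..#.# -> .   bit 5 = 0  t=2,i=9
  ..#.. -> #   bit 4 = 1  t=0,i=10
  ...## -> .   bit 3 = 0  t=0,i=0
  ...#. -> #   bit 2 = 1  t=2,i=8
  ....# -> #   bit 1 = 1  t=2,i=7
  ..... -> .   bit 0 = 0  t=2,i=6
  bits 01010011011011101001111110010110 = 1399758742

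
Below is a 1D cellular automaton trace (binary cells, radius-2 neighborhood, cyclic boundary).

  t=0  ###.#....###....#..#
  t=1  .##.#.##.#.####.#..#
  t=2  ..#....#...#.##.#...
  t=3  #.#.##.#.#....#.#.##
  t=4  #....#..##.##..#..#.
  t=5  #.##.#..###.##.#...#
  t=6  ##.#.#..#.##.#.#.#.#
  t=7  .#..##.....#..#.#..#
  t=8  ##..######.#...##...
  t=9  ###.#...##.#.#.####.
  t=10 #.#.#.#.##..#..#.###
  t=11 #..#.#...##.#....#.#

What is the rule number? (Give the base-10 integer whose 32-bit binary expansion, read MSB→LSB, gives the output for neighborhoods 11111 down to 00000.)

  #####|.  b31=0 t=8,i=6
  ####.|#  b30=1 t=0,i=1
  ###.#|#  b29=1 t=0,i=2
  ###..|#  b28=1 t=0,i=11
  ##.##|#  b27=1 t=4,i=10
  ##.#.|.  b26=0 t=0,i=3
  ##..#|#  b25=1 t=4,i=13
  ##...|#  b24=1 t=0,i=12
  #.###|#  b23=1 t=1,i=11
  #.##.|.  b22=0 t=1,i=1
  #.#.#|.  b21=0 t=1,i=4
  #.#..|#  b20=1 t=0,i=4
  #..##|.  b19=0 t=0,i=18
  #..#.|.  b18=0 t=1,i=18
  #...#|#  b17=1 t=2,i=9
  #....|#  b16=1 t=0,i=6
  .####|.  b15=0 t=0,i=0
  .###.|.  b14=0 t=0,i=10
  .##.#|#  b13=1 t=1,i=2
  .##..|#  b12=1 t=4,i=12
  .#.##|.  b11=0 t=1,i=0
  .#.#.|#  b10=1 t=3,i=8
  .#..#|.  b9=0 t=0,i=17
  .#...|.  b8=0 t=0,i=5
  ..###|#  b7=1 t=0,i=9
  ..##.|#  b6=1 t=4,i=8
  ..#.#|.  b5=0 t=1,i=19
  ..#..|#  b4=1 t=0,i=16
  ...##|.  b3=0 t=0,i=8
  ...#.|.  b2=0 t=0,i=15
  ....#|#  b1=1 t=0,i=7
  .....|#  b0=1 t=2,i=19
  bits 01111011100100110011010011010011 = 2073244883

2073244883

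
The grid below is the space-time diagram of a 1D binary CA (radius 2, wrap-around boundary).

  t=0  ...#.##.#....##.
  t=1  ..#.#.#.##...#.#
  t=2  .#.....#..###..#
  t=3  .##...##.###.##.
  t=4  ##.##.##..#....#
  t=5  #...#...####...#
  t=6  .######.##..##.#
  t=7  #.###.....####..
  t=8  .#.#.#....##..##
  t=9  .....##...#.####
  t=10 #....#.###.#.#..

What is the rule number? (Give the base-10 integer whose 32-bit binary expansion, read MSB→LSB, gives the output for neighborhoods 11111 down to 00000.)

2199841236

  [31] ##### => #  t=6,i=3
  [30] ####. => .  t=5,i=10
  [29] ###.# => .  t=3,i=11
  [28] ###.. => .  t=2,i=12
  [27] ##.## => .  t=3,i=8
  [26] ##.#. => .  t=0,i=7
  [25] ##..# => #  t=2,i=13
  [24] ##... => #  t=0,i=15
  [23] #.### => .  t=3,i=9
  [22] #.##. => .  t=0,i=5
  [21] #.#.# => .  t=1,i=4
  [20] #.#.. => #  t=0,i=8
  [19] #..## => #  t=2,i=9
  [18] #..#. => #  t=1,i=1
  [17] #...# => #  t=1,i=11
  [16] #.... => .  t=0,i=0
  [15] .#### => #  t=5,i=9
  [14] .###. => #  t=2,i=11
  [13] .##.# => #  t=0,i=6
  [12] .##.. => .  t=0,i=14
  [11] .#.## => #  t=0,i=4
  [10] .#.#. => .  t=1,i=3
  [9] .#..# => .  t=1,i=0
  [8] .#... => #  t=0,i=9
  [7] ..### => #  t=2,i=10
  [6] ..##. => #  t=0,i=13
  [5] ..#.# => .  t=0,i=3
  [4] ..#.. => #  t=2,i=7
  [3] ...## => .  t=0,i=12
  [2] ...#. => #  t=0,i=2
  [1] ....# => .  t=0,i=1
  [0] ..... => .  t=2,i=4
  bits 10000011000111101110100111010100 = 2199841236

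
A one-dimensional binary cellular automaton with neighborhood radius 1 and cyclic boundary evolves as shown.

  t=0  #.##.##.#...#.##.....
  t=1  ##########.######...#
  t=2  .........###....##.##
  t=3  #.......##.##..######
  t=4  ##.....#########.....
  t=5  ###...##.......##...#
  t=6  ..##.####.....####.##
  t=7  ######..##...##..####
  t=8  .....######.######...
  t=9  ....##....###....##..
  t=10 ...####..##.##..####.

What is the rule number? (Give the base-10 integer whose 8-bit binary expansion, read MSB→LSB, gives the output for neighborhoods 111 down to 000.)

126

  [7] ### => .  t=1,i=0
  [6] ##. => #  t=0,i=3
  [5] #.# => #  t=0,i=1
  [4] #.. => #  t=0,i=9
  [3] .## => #  t=0,i=2
  [2] .#. => #  t=0,i=0
  [1] ..# => #  t=0,i=11
  [0] ... => .  t=0,i=10
  bits 01111110 = 126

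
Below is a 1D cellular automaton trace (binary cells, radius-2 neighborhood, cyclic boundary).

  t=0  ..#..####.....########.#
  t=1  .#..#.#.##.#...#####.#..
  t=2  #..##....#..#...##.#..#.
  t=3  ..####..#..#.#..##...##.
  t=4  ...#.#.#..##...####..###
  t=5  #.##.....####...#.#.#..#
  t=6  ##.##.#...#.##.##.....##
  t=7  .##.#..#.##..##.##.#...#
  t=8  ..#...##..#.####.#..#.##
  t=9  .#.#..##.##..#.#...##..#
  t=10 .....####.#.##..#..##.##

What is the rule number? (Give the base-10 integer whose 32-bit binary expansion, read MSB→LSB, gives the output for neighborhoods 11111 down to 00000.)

3104616805

  nb #####: next=#  (t=0,i=16, bit31=1)
  nb ####.: next=.  (t=0,i=7, bit30=0)
  nb ###.#: next=#  (t=0,i=21, bit29=1)
  nb ###..: next=#  (t=0,i=8, bit28=1)
  nb ##.##: next=#  (t=5,i=1, bit27=1)
  nb ##.#.: next=.  (t=0,i=22, bit26=0)
  nb ##..#: next=.  (t=3,i=6, bit25=0)
  nb ##...: next=#  (t=0,i=9, bit24=1)
  nb #.###: next=.  (t=8,i=12, bit23=0)
  nb #.##.: next=.  (t=1,i=8, bit22=0)
  nb #.#.#: next=.  (t=1,i=6, bit21=0)
  nb #.#..: next=.  (t=0,i=23, bit20=0)
  nb #..##: next=#  (t=0,i=4, bit19=1)
  nb #..#.: next=#  (t=0,i=1, bit18=1)
  nb #...#: next=.  (t=1,i=13, bit17=0)
  nb #....: next=.  (t=0,i=10, bit16=0)
  nb .####: next=#  (t=0,i=6, bit15=1)
  nb .###.: next=.  (t=4,i=22, bit14=0)
  nb .##.#: next=#  (t=1,i=9, bit13=1)
  nb .##..: next=#  (t=2,i=4, bit12=1)
  nb .#.##: next=.  (t=1,i=7, bit11=0)
  nb .#.#.: next=.  (t=1,i=5, bit10=0)
  nb .#..#: next=.  (t=0,i=0, bit9=0)
  nb .#...: next=#  (t=1,i=12, bit8=1)
  nb ..###: next=.  (t=0,i=5, bit7=0)
  nb ..##.: next=#  (t=2,i=3, bit6=1)
  nb ..#.#: next=#  (t=1,i=4, bit5=1)
  nb ..#..: next=.  (t=0,i=2, bit4=0)
  nb ...##: next=.  (t=0,i=13, bit3=0)
  nb ...#.: next=#  (t=1,i=0, bit2=1)
  nb ....#: next=.  (t=0,i=12, bit1=0)
  nb .....: next=#  (t=0,i=11, bit0=1)
  bits 10111001000011001011000101100101 = 3104616805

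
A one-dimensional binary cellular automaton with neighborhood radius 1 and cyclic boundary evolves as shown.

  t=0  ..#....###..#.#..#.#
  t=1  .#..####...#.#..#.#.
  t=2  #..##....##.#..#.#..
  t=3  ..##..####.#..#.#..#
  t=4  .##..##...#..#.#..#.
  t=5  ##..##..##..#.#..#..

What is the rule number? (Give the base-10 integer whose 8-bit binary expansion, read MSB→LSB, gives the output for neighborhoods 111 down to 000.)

  nb ###: next=.  (t=0,i=8, bit7=0)
  nb ##.: next=.  (t=0,i=9, bit6=0)
  nb #.#: next=#  (t=0,i=13, bit5=1)
  nb #..: next=.  (t=0,i=0, bit4=0)
  nb .##: next=#  (t=0,i=7, bit3=1)
  nb .#.: next=.  (t=0,i=2, bit2=0)
  nb ..#: next=#  (t=0,i=1, bit1=1)
  nb ...: next=#  (t=0,i=4, bit0=1)
  bits 00101011 = 43

43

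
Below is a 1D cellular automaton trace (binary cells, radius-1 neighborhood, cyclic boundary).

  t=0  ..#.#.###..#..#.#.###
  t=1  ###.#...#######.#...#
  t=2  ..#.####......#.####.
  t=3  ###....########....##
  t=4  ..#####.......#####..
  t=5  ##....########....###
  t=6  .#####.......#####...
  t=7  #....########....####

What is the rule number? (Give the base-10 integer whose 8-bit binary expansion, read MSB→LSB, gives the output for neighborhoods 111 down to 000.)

  ###|.  b7=0 t=0,i=7
  ##.|#  b6=1 t=0,i=8
  #.#|.  b5=0 t=0,i=3
  #..|#  b4=1 t=0,i=0
  .##|.  b3=0 t=0,i=6
  .#.|#  b2=1 t=0,i=2
  ..#|#  b1=1 t=0,i=1
  ...|#  b0=1 t=1,i=6
  bits 01010111 = 87

87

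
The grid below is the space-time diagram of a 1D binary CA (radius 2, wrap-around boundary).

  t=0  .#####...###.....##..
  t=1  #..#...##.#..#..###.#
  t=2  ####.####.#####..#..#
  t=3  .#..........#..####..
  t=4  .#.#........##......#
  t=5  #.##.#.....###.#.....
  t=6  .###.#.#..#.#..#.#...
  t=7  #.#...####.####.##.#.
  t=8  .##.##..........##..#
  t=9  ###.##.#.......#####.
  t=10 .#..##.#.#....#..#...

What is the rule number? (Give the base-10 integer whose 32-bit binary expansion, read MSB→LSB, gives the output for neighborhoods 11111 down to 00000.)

  ##### -> #   bit 31 = 1  t=0,i=3
  ####. -> .   bit 30 = 0  t=0,i=4
  ###.# -> .   bit 29 = 0  t=1,i=18
  ###.. -> .   bit 28 = 0  t=0,i=5
  ##.## -> .   bit 27 = 0  t=1,i=19
  ##.#. -> .   bit 26 = 0  t=1,i=9
  ##..# -> #   bit 25 = 1  t=1,i=1
  ##... -> .   bit 24 = 0  t=0,i=6
  #.### -> .   bit 23 = 0  t=2,i=5
  #.##. -> #   bit 22 = 1  t=1,i=20
  #.#.# -> .   bit 21 = 0  t=4,i=1
  #.#.. -> #   bit 20 = 1  t=1,i=10
  #..## -> .   bit 19 = 0  t=1,i=15
  #..#. -> #   bit 18 = 1  t=1,i=2
  #...# -> #   bit 17 = 1  t=0,i=7
  #.... -> #   bit 16 = 1  t=0,i=13
  .#### -> .   bit 15 = 0  t=0,i=2
  .###. -> #   bit 14 = 1  t=0,i=10
  .##.# -> #   bit 13 = 1  t=1,i=8
  .##.. -> #   bit 12 = 1  t=0,i=18
  .#.## -> #   bit 11 = 1  t=5,i=1
  .#.#. -> #   bit 10 = 1  t=4,i=0
  .#..# -> #   bit 9 = 1  t=1,i=11
  .#... -> .   bit 8 = 0  t=1,i=4
  ..### -> .   bit 7 = 0  t=0,i=1
  ..##. -> #   bit 6 = 1  t=0,i=17
  ..#.# -> .   bit 5 = 0  t=4,i=20
  ..#.. -> #   bit 4 = 1  t=1,i=3
  ...## -> #   bit 3 = 1  t=0,i=0
  ...#. -> .   bit 2 = 0  t=3,i=0
  ....# -> .   bit 1 = 0  t=0,i=15
  ..... -> .   bit 0 = 0  t=0,i=14
  bits 10000010010101110111111001011000 = 2186772056

2186772056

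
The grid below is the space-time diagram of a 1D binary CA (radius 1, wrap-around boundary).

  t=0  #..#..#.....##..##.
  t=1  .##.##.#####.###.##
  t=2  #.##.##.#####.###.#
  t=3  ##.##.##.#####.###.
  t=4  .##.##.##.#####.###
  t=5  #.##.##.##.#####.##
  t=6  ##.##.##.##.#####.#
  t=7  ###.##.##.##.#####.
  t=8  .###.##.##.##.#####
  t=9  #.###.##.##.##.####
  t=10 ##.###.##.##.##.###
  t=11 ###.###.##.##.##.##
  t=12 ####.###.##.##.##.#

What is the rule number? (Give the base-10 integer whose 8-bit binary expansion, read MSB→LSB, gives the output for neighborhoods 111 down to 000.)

243

  ### -> #   bit 7 = 1  t=1,i=8
  ##. -> #   bit 6 = 1  t=0,i=13
  #.# -> #   bit 5 = 1  t=0,i=18
  #.. -> #   bit 4 = 1  t=0,i=1
  .## -> .   bit 3 = 0  t=0,i=12
  .#. -> .   bit 2 = 0  t=0,i=0
  ..# -> #   bit 1 = 1  t=0,i=2
  ... -> #   bit 0 = 1  t=0,i=8
  bits 11110011 = 243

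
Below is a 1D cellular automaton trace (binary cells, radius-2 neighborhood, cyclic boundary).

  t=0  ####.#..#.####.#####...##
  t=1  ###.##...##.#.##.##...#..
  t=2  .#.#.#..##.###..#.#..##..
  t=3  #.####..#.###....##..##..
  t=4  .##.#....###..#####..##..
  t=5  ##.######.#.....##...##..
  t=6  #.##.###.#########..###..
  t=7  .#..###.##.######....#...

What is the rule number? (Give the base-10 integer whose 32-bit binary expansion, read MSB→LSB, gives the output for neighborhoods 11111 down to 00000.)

  [31] ##### => #  t=0,i=0
  [30] ####. => #  t=0,i=2
  [29] ###.# => .  t=0,i=3
  [28] ###.. => .  t=0,i=19
  [27] ##.## => #  t=0,i=14
  [26] ##.#. => #  t=0,i=4
  [25] ##..# => .  t=2,i=14
  [24] ##... => .  t=0,i=20
  [23] #.### => #  t=0,i=10
  [22] #.##. => .  t=1,i=4
  [21] #.#.# => #  t=1,i=12
  [20] #.#.. => #  t=0,i=5
  [19] #..## => .  t=1,i=24
  [18] #..#. => .  t=0,i=7
  [17] #...# => .  t=0,i=21
  [16] #.... => #  t=3,i=14
  [15] .#### => .  t=0,i=11
  [14] .###. => #  t=1,i=1
  [13] .##.# => .  t=1,i=10
  [12] .##.. => #  t=1,i=5
  [11] .#.## => #  t=0,i=9
  [10] .#.#. => #  t=2,i=2
  [9] .#..# => .  t=0,i=6
  [8] .#... => #  t=4,i=5
  [7] ..### => .  t=0,i=23
  [6] ..##. => #  t=1,i=9
  [5] ..#.# => .  t=0,i=8
  [4] ..#.. => #  t=1,i=22
  [3] ...## => #  t=0,i=22
  [2] ...#. => #  t=1,i=21
  [1] ....# => #  t=3,i=15
  [0] ..... => #  t=5,i=13
  bits 11001100101100010101110101011111 = 3434175839

3434175839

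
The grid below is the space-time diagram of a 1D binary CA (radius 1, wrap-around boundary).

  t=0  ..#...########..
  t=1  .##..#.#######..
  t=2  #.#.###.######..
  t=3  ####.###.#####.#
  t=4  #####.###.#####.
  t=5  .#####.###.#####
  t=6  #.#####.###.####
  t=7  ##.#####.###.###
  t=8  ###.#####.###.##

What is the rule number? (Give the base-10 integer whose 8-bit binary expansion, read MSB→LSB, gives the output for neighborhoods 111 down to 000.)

230

  nb ###: next=#  (t=0,i=7, bit7=1)
  nb ##.: next=#  (t=0,i=13, bit6=1)
  nb #.#: next=#  (t=1,i=6, bit5=1)
  nb #..: next=.  (t=0,i=3, bit4=0)
  nb .##: next=.  (t=0,i=6, bit3=0)
  nb .#.: next=#  (t=0,i=2, bit2=1)
  nb ..#: next=#  (t=0,i=1, bit1=1)
  nb ...: next=.  (t=0,i=0, bit0=0)
  bits 11100110 = 230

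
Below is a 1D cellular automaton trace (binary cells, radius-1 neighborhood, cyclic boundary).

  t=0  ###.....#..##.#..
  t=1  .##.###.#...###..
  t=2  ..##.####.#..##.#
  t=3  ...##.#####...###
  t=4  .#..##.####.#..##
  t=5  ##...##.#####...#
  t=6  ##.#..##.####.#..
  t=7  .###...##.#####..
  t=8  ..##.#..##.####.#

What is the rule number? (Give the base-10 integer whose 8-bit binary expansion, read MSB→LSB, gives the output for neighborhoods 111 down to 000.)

  [7] ### => #  t=0,i=1
  [6] ##. => #  t=0,i=2
  [5] #.# => #  t=0,i=13
  [4] #.. => .  t=0,i=3
  [3] .## => .  t=0,i=0
  [2] .#. => #  t=0,i=8
  [1] ..# => .  t=0,i=7
  [0] ... => #  t=0,i=4
  bits 11100101 = 229

229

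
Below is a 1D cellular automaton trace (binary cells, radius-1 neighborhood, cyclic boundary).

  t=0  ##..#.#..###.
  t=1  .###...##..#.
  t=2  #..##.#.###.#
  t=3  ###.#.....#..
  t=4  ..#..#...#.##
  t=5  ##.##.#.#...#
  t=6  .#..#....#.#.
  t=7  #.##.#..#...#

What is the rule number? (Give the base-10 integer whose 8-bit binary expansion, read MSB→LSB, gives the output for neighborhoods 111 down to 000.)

82

  nb ###: next=.  (t=0,i=10, bit7=0)
  nb ##.: next=#  (t=0,i=1, bit6=1)
  nb #.#: next=.  (t=0,i=5, bit5=0)
  nb #..: next=#  (t=0,i=2, bit4=1)
  nb .##: next=.  (t=0,i=0, bit3=0)
  nb .#.: next=.  (t=0,i=4, bit2=0)
  nb ..#: next=#  (t=0,i=3, bit1=1)
  nb ...: next=.  (t=1,i=5, bit0=0)
  bits 01010010 = 82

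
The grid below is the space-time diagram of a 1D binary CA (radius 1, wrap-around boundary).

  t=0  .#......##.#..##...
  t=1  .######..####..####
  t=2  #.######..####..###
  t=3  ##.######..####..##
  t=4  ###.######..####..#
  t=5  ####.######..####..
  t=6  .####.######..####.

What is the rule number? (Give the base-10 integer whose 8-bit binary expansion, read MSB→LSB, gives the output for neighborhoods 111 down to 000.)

245

  ###|#  b7=1 t=1,i=2
  ##.|#  b6=1 t=0,i=9
  #.#|#  b5=1 t=0,i=10
  #..|#  b4=1 t=0,i=2
  .##|.  b3=0 t=0,i=8
  .#.|#  b2=1 t=0,i=1
  ..#|.  b1=0 t=0,i=0
  ...|#  b0=1 t=0,i=3
  bits 11110101 = 245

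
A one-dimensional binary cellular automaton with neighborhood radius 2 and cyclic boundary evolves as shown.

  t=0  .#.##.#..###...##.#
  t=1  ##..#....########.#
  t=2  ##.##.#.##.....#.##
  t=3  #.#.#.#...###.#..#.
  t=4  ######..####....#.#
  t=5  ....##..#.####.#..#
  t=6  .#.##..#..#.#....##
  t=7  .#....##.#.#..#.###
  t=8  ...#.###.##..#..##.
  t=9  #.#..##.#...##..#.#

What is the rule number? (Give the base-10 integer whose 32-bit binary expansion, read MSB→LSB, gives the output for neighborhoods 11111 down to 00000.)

  ##### -> .   bit 31 = 0  t=1,i=11
  ####. -> #   bit 30 = 1  t=1,i=15
  ###.# -> .   bit 29 = 0  t=1,i=16
  ###.. -> #   bit 28 = 1  t=0,i=11
  ##.## -> #   bit 27 = 1  t=1,i=17
  ##.#. -> .   bit 26 = 0  t=0,i=5
  ##..# -> .   bit 25 = 0  t=1,i=2
  ##... -> #   bit 24 = 1  t=0,i=12
  #.### -> #   bit 23 = 1  t=1,i=18
  #.##. -> .   bit 22 = 0  t=0,i=3
  #.#.# -> #   bit 21 = 1  t=0,i=1
  #.#.. -> .   bit 20 = 0  t=0,i=6
  #..## -> .   bit 19 = 0  t=0,i=8
  #..#. -> #   bit 18 = 1  t=1,i=3
  #...# -> #   bit 17 = 1  t=0,i=13
  #.... -> #   bit 16 = 1  t=1,i=6
  .#### -> .   bit 15 = 0  t=1,i=10
  .###. -> #   bit 14 = 1  t=0,i=10
  .##.# -> #   bit 13 = 1  t=0,i=4
  .##.. -> .   bit 12 = 0  t=2,i=9
  .#.## -> .   bit 11 = 0  t=0,i=2
  .#.#. -> #   bit 10 = 1  t=0,i=0
  .#..# -> .   bit 9 = 0  t=0,i=7
  .#... -> .   bit 8 = 0  t=1,i=5
  ..### -> #   bit 7 = 1  t=0,i=9
  ..##. -> #   bit 6 = 1  t=0,i=15
  ..#.# -> .   bit 5 = 0  t=2,i=15
  ..#.. -> #   bit 4 = 1  t=1,i=4
  ...## -> #   bit 3 = 1  t=0,i=14
  ...#. -> #   bit 2 = 1  t=2,i=14
  ....# -> .   bit 1 = 0  t=1,i=7
  ..... -> #   bit 0 = 1  t=2,i=12
  bits 01011001101001110110010011011101 = 1504142557

1504142557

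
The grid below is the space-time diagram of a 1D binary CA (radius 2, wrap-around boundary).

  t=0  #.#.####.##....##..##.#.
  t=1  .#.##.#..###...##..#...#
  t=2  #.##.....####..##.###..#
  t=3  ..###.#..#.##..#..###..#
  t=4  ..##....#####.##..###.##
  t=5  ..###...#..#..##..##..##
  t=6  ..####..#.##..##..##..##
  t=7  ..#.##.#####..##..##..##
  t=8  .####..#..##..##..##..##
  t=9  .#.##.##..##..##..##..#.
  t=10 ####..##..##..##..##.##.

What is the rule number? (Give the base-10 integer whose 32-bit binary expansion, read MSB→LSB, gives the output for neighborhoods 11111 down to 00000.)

1371823601

  #####|.  b31=0 t=4,i=10
  ####.|#  b30=1 t=0,i=6
  ###.#|.  b29=0 t=0,i=7
  ###..|#  b28=1 t=1,i=11
  ##.##|.  b27=0 t=0,i=8
  ##.#.|.  b26=0 t=0,i=21
  ##..#|.  b25=0 t=0,i=17
  ##...|#  b24=1 t=0,i=11
  #.###|#  b23=1 t=0,i=4
  #.##.|#  b22=1 t=0,i=9
  #.#.#|.  b21=0 t=0,i=0
  #.#..|.  b20=0 t=1,i=6
  #..##|.  b19=0 t=0,i=18
  #..#.|#  b18=1 t=1,i=18
  #...#|.  b17=0 t=1,i=13
  #....|.  b16=0 t=0,i=12
  .####|.  b15=0 t=0,i=5
  .###.|#  b14=1 t=1,i=10
  .##.#|.  b13=0 t=0,i=20
  .##..|#  b12=1 t=0,i=10
  .#.##|#  b11=1 t=0,i=3
  .#.#.|#  b10=1 t=0,i=1
  .#..#|.  b9=0 t=1,i=7
  .#...|#  b8=1 t=1,i=20
  ..###|#  b7=1 t=1,i=9
  ..##.|#  b6=1 t=0,i=15
  ..#.#|#  b5=1 t=1,i=23
  ..#..|#  b4=1 t=1,i=19
  ...##|.  b3=0 t=0,i=14
  ...#.|.  b2=0 t=1,i=22
  ....#|.  b1=0 t=0,i=13
  .....|#  b0=1 t=2,i=6
  bits 01010001110001000101110111110001 = 1371823601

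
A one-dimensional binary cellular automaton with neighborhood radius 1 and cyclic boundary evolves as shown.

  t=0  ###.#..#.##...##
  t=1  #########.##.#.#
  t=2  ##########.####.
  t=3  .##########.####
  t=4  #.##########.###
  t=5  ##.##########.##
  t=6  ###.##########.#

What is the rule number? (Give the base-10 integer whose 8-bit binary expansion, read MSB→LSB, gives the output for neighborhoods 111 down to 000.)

246

  ### -> #   bit 7 = 1  t=0,i=0
  ##. -> #   bit 6 = 1  t=0,i=2
  #.# -> #   bit 5 = 1  t=0,i=3
  #.. -> #   bit 4 = 1  t=0,i=5
  .## -> .   bit 3 = 0  t=0,i=9
  .#. -> #   bit 2 = 1  t=0,i=4
  ..# -> #   bit 1 = 1  t=0,i=6
  ... -> .   bit 0 = 0  t=0,i=12
  bits 11110110 = 246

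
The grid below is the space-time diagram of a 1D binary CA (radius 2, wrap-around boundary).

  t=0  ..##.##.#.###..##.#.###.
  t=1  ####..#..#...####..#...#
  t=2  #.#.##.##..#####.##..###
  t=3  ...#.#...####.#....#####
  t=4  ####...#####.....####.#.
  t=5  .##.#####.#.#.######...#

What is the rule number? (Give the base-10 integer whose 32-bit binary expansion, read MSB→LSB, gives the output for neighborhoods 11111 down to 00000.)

  [31] ##### => .  t=1,i=1
  [30] ####. => #  t=1,i=2
  [29] ###.# => .  t=2,i=0
  [28] ###.. => .  t=0,i=12
  [27] ##.## => .  t=0,i=4
  [26] ##.#. => .  t=0,i=7
  [25] ##..# => #  t=0,i=13
  [24] ##... => #  t=0,i=23
  [23] #.### => .  t=0,i=10
  [22] #.##. => .  t=0,i=5
  [21] #.#.# => .  t=0,i=8
  [20] #.#.. => .  t=3,i=5
  [19] #..## => #  t=0,i=14
  [18] #..#. => #  t=1,i=5
  [17] #...# => #  t=0,i=0
  [16] #.... => .  t=3,i=16
  [15] .#### => #  t=1,i=0
  [14] .###. => .  t=0,i=11
  [13] .##.# => #  t=0,i=3
  [12] .##.. => .  t=2,i=8
  [11] .#.## => #  t=0,i=9
  [10] .#.#. => .  t=3,i=4
  [9] .#..# => #  t=1,i=7
  [8] .#... => .  t=1,i=10
  [7] ..### => #  t=1,i=13
  [6] ..##. => #  t=0,i=2
  [5] ..#.# => #  t=3,i=3
  [4] ..#.. => .  t=1,i=6
  [3] ...## => #  t=0,i=1
  [2] ...#. => #  t=3,i=2
  [1] ....# => #  t=3,i=17
  [0] ..... => #  t=4,i=14
  bits 01000011000011101010101011101111 = 1125034735

1125034735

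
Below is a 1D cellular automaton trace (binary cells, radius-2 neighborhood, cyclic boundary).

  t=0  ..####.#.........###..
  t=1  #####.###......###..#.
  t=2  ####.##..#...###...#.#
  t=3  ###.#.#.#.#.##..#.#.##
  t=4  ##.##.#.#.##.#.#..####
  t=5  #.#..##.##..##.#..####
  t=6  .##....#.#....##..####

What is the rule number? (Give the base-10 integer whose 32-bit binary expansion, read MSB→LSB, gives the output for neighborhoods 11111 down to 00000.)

  ##### -> #   bit 31 = 1  t=1,i=2
  ####. -> #   bit 30 = 1  t=0,i=4
  ###.# -> .   bit 29 = 0  t=0,i=5
  ###.. -> .   bit 28 = 0  t=0,i=19
  ##.## -> #   bit 27 = 1  t=1,i=5
  ##.#. -> #   bit 26 = 1  t=0,i=6
  ##..# -> .   bit 25 = 0  t=1,i=18
  ##... -> #   bit 24 = 1  t=0,i=20
  #.### -> #   bit 23 = 1  t=1,i=0
  #.##. -> .   bit 22 = 0  t=2,i=5
  #.#.# -> #   bit 21 = 1  t=3,i=4
  #.#.. -> #   bit 20 = 1  t=0,i=7
  #..## -> .   bit 19 = 0  t=4,i=17
  #..#. -> #   bit 18 = 1  t=1,i=19
  #...# -> .   bit 17 = 0  t=2,i=11
  #.... -> .   bit 16 = 0  t=0,i=9
  .#### -> #   bit 15 = 1  t=0,i=3
  .###. -> .   bit 14 = 0  t=0,i=18
  .##.# -> .   bit 13 = 0  t=4,i=4
  .##.. -> #   bit 12 = 1  t=2,i=6
  .#.## -> #   bit 11 = 1  t=1,i=21
  .#.#. -> .   bit 10 = 0  t=3,i=5
  .#..# -> .   bit 9 = 0  t=4,i=16
  .#... -> #   bit 8 = 1  t=0,i=8
  ..### -> #   bit 7 = 1  t=0,i=2
  ..##. -> .   bit 6 = 0  t=5,i=5
  ..#.# -> .   bit 5 = 0  t=1,i=20
  ..#.. -> .   bit 4 = 0  t=2,i=9
  ...## -> #   bit 3 = 1  t=0,i=1
  ...#. -> #   bit 2 = 1  t=2,i=18
  ....# -> #   bit 1 = 1  t=0,i=0
  ..... -> .   bit 0 = 0  t=0,i=10
  bits 11001101101101001001100110001110 = 3451165070

3451165070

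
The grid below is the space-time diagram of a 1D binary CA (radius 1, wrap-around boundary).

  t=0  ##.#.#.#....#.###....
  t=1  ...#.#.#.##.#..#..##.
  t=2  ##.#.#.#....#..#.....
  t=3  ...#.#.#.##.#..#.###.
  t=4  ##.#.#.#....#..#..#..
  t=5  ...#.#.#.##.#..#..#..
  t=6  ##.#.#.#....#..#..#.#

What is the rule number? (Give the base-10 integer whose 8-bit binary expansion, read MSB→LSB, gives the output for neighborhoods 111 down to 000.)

133

  ### -> #   bit 7 = 1  t=0,i=15
  ##. -> .   bit 6 = 0  t=0,i=1
  #.# -> .   bit 5 = 0  t=0,i=2
  #.. -> .   bit 4 = 0  t=0,i=8
  .## -> .   bit 3 = 0  t=0,i=0
  .#. -> #   bit 2 = 1  t=0,i=3
  ..# -> .   bit 1 = 0  t=0,i=11
  ... -> #   bit 0 = 1  t=0,i=9
  bits 10000101 = 133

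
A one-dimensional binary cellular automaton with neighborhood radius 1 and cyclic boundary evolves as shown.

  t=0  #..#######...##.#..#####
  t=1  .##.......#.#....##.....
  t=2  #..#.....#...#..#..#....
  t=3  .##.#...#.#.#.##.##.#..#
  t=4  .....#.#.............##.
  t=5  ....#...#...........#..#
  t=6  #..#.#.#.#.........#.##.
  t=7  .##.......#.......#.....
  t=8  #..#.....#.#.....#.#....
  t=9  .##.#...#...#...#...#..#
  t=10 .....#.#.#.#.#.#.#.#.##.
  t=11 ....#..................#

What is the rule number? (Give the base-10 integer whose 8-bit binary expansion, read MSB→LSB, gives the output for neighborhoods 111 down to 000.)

18

  ###|.  b7=0 t=0,i=4
  ##.|.  b6=0 t=0,i=0
  #.#|.  b5=0 t=0,i=15
  #..|#  b4=1 t=0,i=1
  .##|.  b3=0 t=0,i=3
  .#.|.  b2=0 t=0,i=16
  ..#|#  b1=1 t=0,i=2
  ...|.  b0=0 t=0,i=11
  bits 00010010 = 18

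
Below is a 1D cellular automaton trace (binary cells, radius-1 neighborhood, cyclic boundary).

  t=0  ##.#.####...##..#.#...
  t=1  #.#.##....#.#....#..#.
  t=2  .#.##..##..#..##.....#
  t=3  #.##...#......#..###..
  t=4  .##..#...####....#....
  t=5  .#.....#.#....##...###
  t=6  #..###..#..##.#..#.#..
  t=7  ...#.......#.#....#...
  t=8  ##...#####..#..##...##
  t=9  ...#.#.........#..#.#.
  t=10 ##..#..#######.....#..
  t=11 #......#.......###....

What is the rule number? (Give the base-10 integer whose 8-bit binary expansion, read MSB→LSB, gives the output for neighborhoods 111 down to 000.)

  nb ###: next=.  (t=0,i=6, bit7=0)
  nb ##.: next=.  (t=0,i=1, bit6=0)
  nb #.#: next=#  (t=0,i=2, bit5=1)
  nb #..: next=.  (t=0,i=9, bit4=0)
  nb .##: next=#  (t=0,i=0, bit3=1)
  nb .#.: next=.  (t=0,i=3, bit2=0)
  nb ..#: next=.  (t=0,i=11, bit1=0)
  nb ...: next=#  (t=0,i=10, bit0=1)
  bits 00101001 = 41

41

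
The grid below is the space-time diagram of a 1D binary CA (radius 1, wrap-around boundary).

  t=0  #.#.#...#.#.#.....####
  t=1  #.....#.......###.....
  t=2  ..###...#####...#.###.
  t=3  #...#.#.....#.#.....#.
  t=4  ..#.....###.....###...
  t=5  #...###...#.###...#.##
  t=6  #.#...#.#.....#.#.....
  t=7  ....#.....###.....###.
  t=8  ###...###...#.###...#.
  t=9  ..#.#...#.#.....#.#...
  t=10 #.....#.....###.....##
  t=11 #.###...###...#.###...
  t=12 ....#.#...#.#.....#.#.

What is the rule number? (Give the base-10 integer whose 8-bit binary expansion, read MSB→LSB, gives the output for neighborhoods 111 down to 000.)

65

  ### -> .   bit 7 = 0  t=0,i=19
  ##. -> #   bit 6 = 1  t=0,i=0
  #.# -> .   bit 5 = 0  t=0,i=1
  #.. -> .   bit 4 = 0  t=0,i=5
  .## -> .   bit 3 = 0  t=0,i=18
  .#. -> .   bit 2 = 0  t=0,i=2
  ..# -> .   bit 1 = 0  t=0,i=7
  ... -> #   bit 0 = 1  t=0,i=6
  bits 01000001 = 65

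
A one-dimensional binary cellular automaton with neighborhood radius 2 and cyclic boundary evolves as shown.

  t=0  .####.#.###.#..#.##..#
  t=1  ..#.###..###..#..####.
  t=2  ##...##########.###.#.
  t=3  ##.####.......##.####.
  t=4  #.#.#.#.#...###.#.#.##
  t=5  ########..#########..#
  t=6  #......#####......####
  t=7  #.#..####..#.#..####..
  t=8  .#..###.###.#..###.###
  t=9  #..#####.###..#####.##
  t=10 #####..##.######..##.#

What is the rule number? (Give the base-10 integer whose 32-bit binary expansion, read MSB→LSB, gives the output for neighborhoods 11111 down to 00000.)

  nb #####: next=.  (t=2,i=7, bit31=0)
  nb ####.: next=.  (t=0,i=3, bit30=0)
  nb ###.#: next=#  (t=0,i=4, bit29=1)
  nb ###..: next=#  (t=1,i=6, bit28=1)
  nb ##.##: next=#  (t=2,i=15, bit27=1)
  nb ##.#.: next=#  (t=0,i=5, bit26=1)
  nb ##..#: next=#  (t=0,i=19, bit25=1)
  nb ##...: next=.  (t=1,i=21, bit24=0)
  nb #.###: next=.  (t=0,i=1, bit23=0)
  nb #.##.: next=#  (t=0,i=17, bit22=1)
  nb #.#.#: next=#  (t=0,i=6, bit21=1)
  nb #.#..: next=.  (t=0,i=12, bit20=0)
  nb #..##: next=#  (t=1,i=8, bit19=1)
  nb #..#.: next=#  (t=0,i=14, bit18=1)
  nb #...#: next=#  (t=1,i=0, bit17=1)
  nb #....: next=#  (t=3,i=8, bit16=1)
  nb .####: next=#  (t=0,i=2, bit15=1)
  nb .###.: next=#  (t=0,i=9, bit14=1)
  nb .##.#: next=.  (t=3,i=1, bit13=0)
  nb .##..: next=#  (t=0,i=18, bit12=1)
  nb .#.##: next=.  (t=0,i=0, bit11=0)
  nb .#.#.: next=#  (t=4,i=3, bit10=1)
  nb .#..#: next=.  (t=0,i=13, bit9=0)
  nb .#...: next=.  (t=4,i=9, bit8=0)
  nb ..###: next=#  (t=1,i=9, bit7=1)
  nb ..##.: next=#  (t=3,i=14, bit6=1)
  nb ..#.#: next=.  (t=0,i=15, bit5=0)
  nb ..#..: next=#  (t=1,i=14, bit4=1)
  nb ...##: next=#  (t=2,i=4, bit3=1)
  nb ...#.: next=#  (t=1,i=1, bit2=1)
  nb ....#: next=#  (t=3,i=12, bit1=1)
  nb .....: next=.  (t=3,i=9, bit0=0)
  bits 00111110011011111101010011011110 = 1047516382

1047516382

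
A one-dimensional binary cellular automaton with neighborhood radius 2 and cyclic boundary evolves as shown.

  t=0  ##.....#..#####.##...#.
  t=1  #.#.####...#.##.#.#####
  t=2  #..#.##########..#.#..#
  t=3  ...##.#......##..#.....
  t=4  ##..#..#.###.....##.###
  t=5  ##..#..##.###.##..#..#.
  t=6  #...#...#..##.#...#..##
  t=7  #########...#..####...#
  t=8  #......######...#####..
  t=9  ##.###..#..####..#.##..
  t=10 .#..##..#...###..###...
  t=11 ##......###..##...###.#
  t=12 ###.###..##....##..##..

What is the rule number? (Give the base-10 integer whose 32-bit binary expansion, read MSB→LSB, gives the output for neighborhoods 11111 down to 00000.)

1900210487

  ##### -> .   bit 31 = 0  t=0,i=12
  ####. -> #   bit 30 = 1  t=0,i=13
  ###.# -> #   bit 29 = 1  t=0,i=14
  ###.. -> #   bit 28 = 1  t=1,i=7
  ##.## -> .   bit 27 = 0  t=0,i=15
  ##.#. -> .   bit 26 = 0  t=1,i=1
  ##..# -> .   bit 25 = 0  t=2,i=1
  ##... -> #   bit 24 = 1  t=0,i=2
  #.### -> .   bit 23 = 0  t=1,i=4
  #.##. -> #   bit 22 = 1  t=0,i=0
  #.#.# -> .   bit 21 = 0  t=1,i=2
  #.#.. -> .   bit 20 = 0  t=2,i=19
  #..## -> .   bit 19 = 0  t=0,i=9
  #..#. -> .   bit 18 = 0  t=2,i=2
  #...# -> #   bit 17 = 1  t=0,i=19
  #.... -> .   bit 16 = 0  t=0,i=3
  .#### -> #   bit 15 = 1  t=0,i=11
  .###. -> #   bit 14 = 1  t=4,i=10
  .##.# -> #   bit 13 = 1  t=1,i=14
  .##.. -> .   bit 12 = 0  t=0,i=1
  .#.## -> #   bit 11 = 1  t=0,i=22
  .#.#. -> .   bit 10 = 0  t=2,i=18
  .#..# -> .   bit 9 = 0  t=0,i=8
  .#... -> #   bit 8 = 1  t=3,i=7
  ..### -> .   bit 7 = 0  t=0,i=10
  ..##. -> .   bit 6 = 0  t=2,i=22
  ..#.# -> #   bit 5 = 1  t=0,i=21
  ..#.. -> #   bit 4 = 1  t=0,i=7
  ...## -> .   bit 3 = 0  t=3,i=2
  ...#. -> #   bit 2 = 1  t=0,i=6
  ....# -> #   bit 1 = 1  t=0,i=5
  ..... -> #   bit 0 = 1  t=0,i=4
  bits 01110001010000101110100100110111 = 1900210487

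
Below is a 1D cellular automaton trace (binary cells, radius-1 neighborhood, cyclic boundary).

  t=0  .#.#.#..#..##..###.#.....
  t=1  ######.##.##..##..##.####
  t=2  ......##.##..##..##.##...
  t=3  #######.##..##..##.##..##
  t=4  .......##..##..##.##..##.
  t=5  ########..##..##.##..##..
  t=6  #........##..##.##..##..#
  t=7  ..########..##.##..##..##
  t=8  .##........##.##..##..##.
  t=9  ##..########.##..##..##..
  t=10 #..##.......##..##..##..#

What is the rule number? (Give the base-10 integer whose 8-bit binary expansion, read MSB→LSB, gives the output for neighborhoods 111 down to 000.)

  ### -> .   bit 7 = 0  t=0,i=16
  ##. -> .   bit 6 = 0  t=0,i=12
  #.# -> #   bit 5 = 1  t=0,i=2
  #.. -> .   bit 4 = 0  t=0,i=6
  .## -> #   bit 3 = 1  t=0,i=11
  .#. -> #   bit 2 = 1  t=0,i=1
  ..# -> #   bit 1 = 1  t=0,i=0
  ... -> #   bit 0 = 1  t=0,i=21
  bits 00101111 = 47

47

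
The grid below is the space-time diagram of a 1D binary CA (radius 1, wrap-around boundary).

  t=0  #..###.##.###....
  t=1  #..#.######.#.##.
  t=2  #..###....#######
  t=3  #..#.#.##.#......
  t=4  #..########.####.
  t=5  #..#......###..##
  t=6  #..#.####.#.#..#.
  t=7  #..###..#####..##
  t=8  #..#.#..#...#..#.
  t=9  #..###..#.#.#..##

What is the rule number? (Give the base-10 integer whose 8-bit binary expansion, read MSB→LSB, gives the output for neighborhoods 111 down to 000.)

109

  nb ###: next=.  (t=0,i=4, bit7=0)
  nb ##.: next=#  (t=0,i=5, bit6=1)
  nb #.#: next=#  (t=0,i=6, bit5=1)
  nb #..: next=.  (t=0,i=1, bit4=0)
  nb .##: next=#  (t=0,i=3, bit3=1)
  nb .#.: next=#  (t=0,i=0, bit2=1)
  nb ..#: next=.  (t=0,i=2, bit1=0)
  nb ...: next=#  (t=0,i=14, bit0=1)
  bits 01101101 = 109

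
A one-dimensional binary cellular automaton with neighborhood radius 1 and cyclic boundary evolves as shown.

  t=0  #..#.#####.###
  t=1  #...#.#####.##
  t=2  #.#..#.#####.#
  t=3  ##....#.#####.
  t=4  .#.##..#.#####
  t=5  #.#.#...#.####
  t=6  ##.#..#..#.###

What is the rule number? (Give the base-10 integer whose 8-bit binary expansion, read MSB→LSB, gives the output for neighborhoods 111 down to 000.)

  nb ###: next=#  (t=0,i=6, bit7=1)
  nb ##.: next=#  (t=0,i=0, bit6=1)
  nb #.#: next=#  (t=0,i=4, bit5=1)
  nb #..: next=.  (t=0,i=1, bit4=0)
  nb .##: next=.  (t=0,i=5, bit3=0)
  nb .#.: next=.  (t=0,i=3, bit2=0)
  nb ..#: next=.  (t=0,i=2, bit1=0)
  nb ...: next=#  (t=1,i=2, bit0=1)
  bits 11100001 = 225

225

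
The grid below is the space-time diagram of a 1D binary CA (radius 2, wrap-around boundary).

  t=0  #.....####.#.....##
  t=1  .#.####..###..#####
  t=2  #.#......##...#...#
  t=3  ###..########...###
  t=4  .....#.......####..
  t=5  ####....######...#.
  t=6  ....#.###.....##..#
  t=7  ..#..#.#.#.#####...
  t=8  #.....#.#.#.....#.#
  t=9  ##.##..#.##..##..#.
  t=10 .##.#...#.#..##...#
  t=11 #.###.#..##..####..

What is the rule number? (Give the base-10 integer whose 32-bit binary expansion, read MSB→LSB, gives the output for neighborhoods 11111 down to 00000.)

756186315

  ##### -> .   bit 31 = 0  t=1,i=16
  ####. -> .   bit 30 = 0  t=0,i=8
  ###.# -> #   bit 29 = 1  t=0,i=9
  ###.. -> .   bit 28 = 0  t=0,i=0
  ##.## -> #   bit 27 = 1  t=9,i=2
  ##.#. -> #   bit 26 = 1  t=0,i=10
  ##..# -> .   bit 25 = 0  t=1,i=7
  ##... -> #   bit 24 = 1  t=0,i=1
  #.### -> .   bit 23 = 0  t=1,i=3
  #.##. -> .   bit 22 = 0  t=8,i=18
  #.#.# -> .   bit 21 = 0  t=1,i=1
  #.#.. -> #   bit 20 = 1  t=0,i=11
  #..## -> .   bit 19 = 0  t=1,i=8
  #..#. -> .   bit 18 = 0  t=6,i=17
  #...# -> #   bit 17 = 1  t=2,i=12
  #.... -> .   bit 16 = 0  t=0,i=2
  .#### -> .   bit 15 = 0  t=0,i=7
  .###. -> #   bit 14 = 1  t=0,i=18
  .##.# -> #   bit 13 = 1  t=2,i=0
  .##.. -> #   bit 12 = 1  t=2,i=10
  .#.## -> #   bit 11 = 1  t=1,i=2
  .#.#. -> #   bit 10 = 1  t=7,i=6
  .#..# -> .   bit 9 = 0  t=7,i=3
  .#... -> .   bit 8 = 0  t=0,i=12
  ..### -> #   bit 7 = 1  t=0,i=6
  ..##. -> #   bit 6 = 1  t=2,i=9
  ..#.# -> .   bit 5 = 0  t=5,i=17
  ..#.. -> .   bit 4 = 0  t=2,i=14
  ...## -> #   bit 3 = 1  t=0,i=5
  ...#. -> .   bit 2 = 0  t=2,i=13
  ....# -> #   bit 1 = 1  t=0,i=4
  ..... -> #   bit 0 = 1  t=0,i=3
  bits 00101101000100100111110011001011 = 756186315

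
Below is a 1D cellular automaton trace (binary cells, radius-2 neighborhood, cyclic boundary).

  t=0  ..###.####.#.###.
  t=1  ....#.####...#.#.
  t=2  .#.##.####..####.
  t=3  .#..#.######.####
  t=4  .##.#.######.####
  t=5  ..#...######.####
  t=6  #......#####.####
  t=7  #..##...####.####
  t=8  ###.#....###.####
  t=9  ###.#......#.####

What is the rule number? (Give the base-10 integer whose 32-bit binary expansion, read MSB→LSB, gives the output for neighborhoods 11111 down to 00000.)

4070094373

  [31] ##### => #  t=3,i=8
  [30] ####. => #  t=0,i=8
  [29] ###.# => #  t=0,i=4
  [28] ###.. => #  t=0,i=15
  [27] ##.## => .  t=0,i=5
  [26] ##.#. => .  t=0,i=10
  [25] ##..# => #  t=2,i=10
  [24] ##... => .  t=0,i=16
  [23] #.### => #  t=0,i=6
  [22] #.##. => .  t=2,i=3
  [21] #.#.# => .  t=0,i=11
  [20] #.#.. => #  t=1,i=15
  [19] #..## => #  t=2,i=11
  [18] #..#. => .  t=2,i=0
  [17] #...# => .  t=0,i=0
  [16] #.... => .  t=1,i=0
  [15] .#### => #  t=0,i=7
  [14] .###. => .  t=0,i=3
  [13] .##.# => #  t=2,i=4
  [12] .##.. => #  t=7,i=4
  [11] .#.## => .  t=0,i=12
  [10] .#.#. => #  t=1,i=14
  [9] .#..# => #  t=3,i=2
  [8] .#... => .  t=1,i=16
  [7] ..### => .  t=0,i=2
  [6] ..##. => .  t=7,i=3
  [5] ..#.# => #  t=1,i=4
  [4] ..#.. => .  t=5,i=2
  [3] ...## => .  t=0,i=1
  [2] ...#. => #  t=1,i=3
  [1] ....# => .  t=1,i=2
  [0] ..... => #  t=1,i=1
  bits 11110010100110001011011000100101 = 4070094373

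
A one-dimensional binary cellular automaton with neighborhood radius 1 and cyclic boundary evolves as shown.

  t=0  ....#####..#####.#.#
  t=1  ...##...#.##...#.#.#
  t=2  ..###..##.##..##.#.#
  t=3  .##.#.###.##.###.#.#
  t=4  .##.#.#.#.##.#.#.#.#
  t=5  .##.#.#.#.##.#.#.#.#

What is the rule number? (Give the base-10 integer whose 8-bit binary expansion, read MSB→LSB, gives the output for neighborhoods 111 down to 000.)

  nb ###: next=.  (t=0,i=5, bit7=0)
  nb ##.: next=#  (t=0,i=8, bit6=1)
  nb #.#: next=.  (t=0,i=16, bit5=0)
  nb #..: next=.  (t=0,i=0, bit4=0)
  nb .##: next=#  (t=0,i=4, bit3=1)
  nb .#.: next=#  (t=0,i=17, bit2=1)
  nb ..#: next=#  (t=0,i=3, bit1=1)
  nb ...: next=.  (t=0,i=1, bit0=0)
  bits 01001110 = 78

78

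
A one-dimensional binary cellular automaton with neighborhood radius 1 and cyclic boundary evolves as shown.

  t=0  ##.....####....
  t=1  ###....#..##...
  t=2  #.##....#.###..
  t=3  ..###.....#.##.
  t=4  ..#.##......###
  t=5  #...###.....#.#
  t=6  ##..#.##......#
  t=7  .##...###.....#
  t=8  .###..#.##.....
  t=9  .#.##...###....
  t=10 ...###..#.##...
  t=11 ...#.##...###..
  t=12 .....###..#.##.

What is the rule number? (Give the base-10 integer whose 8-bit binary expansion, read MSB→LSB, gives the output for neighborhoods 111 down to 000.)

88

  ### -> .   bit 7 = 0  t=0,i=8
  ##. -> #   bit 6 = 1  t=0,i=1
  #.# -> .   bit 5 = 0  t=2,i=1
  #.. -> #   bit 4 = 1  t=0,i=2
  .## -> #   bit 3 = 1  t=0,i=0
  .#. -> .   bit 2 = 0  t=1,i=7
  ..# -> .   bit 1 = 0  t=0,i=6
  ... -> .   bit 0 = 0  t=0,i=3
  bits 01011000 = 88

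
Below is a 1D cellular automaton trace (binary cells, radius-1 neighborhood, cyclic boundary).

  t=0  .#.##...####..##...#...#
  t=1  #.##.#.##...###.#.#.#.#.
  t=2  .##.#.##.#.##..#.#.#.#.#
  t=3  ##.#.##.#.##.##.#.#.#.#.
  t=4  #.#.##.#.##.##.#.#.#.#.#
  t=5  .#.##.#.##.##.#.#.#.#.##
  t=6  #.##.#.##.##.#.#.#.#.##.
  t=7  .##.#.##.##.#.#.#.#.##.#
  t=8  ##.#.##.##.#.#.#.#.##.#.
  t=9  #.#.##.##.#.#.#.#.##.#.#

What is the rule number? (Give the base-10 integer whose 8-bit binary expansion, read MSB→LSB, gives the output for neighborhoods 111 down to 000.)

58

  ###|.  b7=0 t=0,i=9
  ##.|.  b6=0 t=0,i=4
  #.#|#  b5=1 t=0,i=0
  #..|#  b4=1 t=0,i=5
  .##|#  b3=1 t=0,i=3
  .#.|.  b2=0 t=0,i=1
  ..#|#  b1=1 t=0,i=7
  ...|.  b0=0 t=0,i=6
  bits 00111010 = 58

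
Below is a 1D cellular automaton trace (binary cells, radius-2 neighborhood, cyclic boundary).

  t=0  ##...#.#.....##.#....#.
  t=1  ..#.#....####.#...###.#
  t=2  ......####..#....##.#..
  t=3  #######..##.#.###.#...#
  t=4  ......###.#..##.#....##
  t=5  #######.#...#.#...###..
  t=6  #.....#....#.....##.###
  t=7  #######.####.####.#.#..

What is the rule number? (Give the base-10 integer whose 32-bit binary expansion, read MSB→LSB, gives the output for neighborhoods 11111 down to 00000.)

864626847

  [31] ##### => .  t=3,i=1
  [30] ####. => .  t=1,i=11
  [29] ###.# => #  t=1,i=12
  [28] ###.. => #  t=2,i=9
  [27] ##.## => .  t=6,i=19
  [26] ##.#. => .  t=0,i=15
  [25] ##..# => #  t=2,i=10
  [24] ##... => #  t=0,i=2
  [23] #.### => #  t=3,i=14
  [22] #.##. => .  t=0,i=0
  [21] #.#.# => .  t=3,i=12
  [20] #.#.. => .  t=0,i=7
  [19] #..## => #  t=3,i=8
  [18] #..#. => .  t=1,i=1
  [17] #...# => .  t=0,i=3
  [16] #.... => #  t=0,i=9
  [15] .#### => .  t=1,i=10
  [14] .###. => .  t=1,i=19
  [13] .##.# => #  t=0,i=14
  [12] .##.. => .  t=0,i=1
  [11] .#.## => #  t=0,i=22
  [10] .#.#. => .  t=0,i=6
  [9] .#..# => .  t=1,i=0
  [8] .#... => .  t=0,i=8
  [7] ..### => #  t=1,i=9
  [6] ..##. => .  t=0,i=13
  [5] ..#.# => .  t=0,i=5
  [4] ..#.. => #  t=2,i=12
  [3] ...## => #  t=0,i=12
  [2] ...#. => #  t=0,i=4
  [1] ....# => #  t=0,i=11
  [0] ..... => #  t=0,i=10
  bits 00110011100010010010100010011111 = 864626847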